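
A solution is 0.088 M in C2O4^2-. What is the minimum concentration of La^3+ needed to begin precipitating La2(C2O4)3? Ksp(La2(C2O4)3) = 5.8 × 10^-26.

La2(C2O4)3(s) ⇌ 2 La^3+(aq) + 3 C2O4^2-(aq)
Ksp = [La^3+]^2[C2O4^2-]^3
Precipitation begins when Q = Ksp. With [C2O4^2-] = 0.088 M:
5.8 × 10^-26 = (0.088)^3 × [La^3+]^2
[La^3+] = (5.8 × 10^-26 / 6.81 × 10^-4)^(1/2) = 9.2 x 10^-12 M

9.2 × 10^-12 M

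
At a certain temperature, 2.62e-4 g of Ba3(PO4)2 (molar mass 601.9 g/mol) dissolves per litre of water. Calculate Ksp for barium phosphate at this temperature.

Ksp = 1.69 × 10^-30

Molar solubility s = (2.62 × 10^-4 g/L) / (601.9 g/mol) = 4.353 × 10^-7 M.
Ba3(PO4)2(s) <=> 3 Ba^2+ + 2 PO4^3-
With molar solubility s: [Ba^2+] = 3s, [PO4^3-] = 2s.
Ksp = [Ba^2+]^3[PO4^3-]^2
So Ksp = (3s)^3 × (2s)^2 = 108s^5
With s = 4.353 × 10^-7: Ksp = 1.69 × 10^-30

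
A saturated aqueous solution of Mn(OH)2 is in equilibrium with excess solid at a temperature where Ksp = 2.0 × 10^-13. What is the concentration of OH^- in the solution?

Mn(OH)2(s) ⇌ Mn^2+(aq) + 2 OH^-(aq)
Ksp = [Mn^2+][OH^-]^2
Let s = molar solubility. Then [Mn^2+] = s and [OH^-] = 2s.
Substituting: Ksp = s(2s)^2 = 4s^3
Solving, s = (2.0 × 10^-13/4)^(1/3) = 3.68 x 10^-5 M
[OH^-] = 2s = 7.4 x 10^-5 M

[OH^-] ≈ 7.4e-5 M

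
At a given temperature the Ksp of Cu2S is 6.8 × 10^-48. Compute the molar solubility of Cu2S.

Cu2S(s) <=> 2 Cu^+(aq) + S^2-(aq)
Ksp = [Cu^+]^2[S^2-]
Let s = molar solubility. Then [Cu^+] = 2s and [S^2-] = s.
Substituting: Ksp = (2s)^2s = 4s^3
s^3 = 6.8 × 10^-48 / 4, so s = 1.2 x 10^-16 M

s ≈ 1.2 × 10^-16 M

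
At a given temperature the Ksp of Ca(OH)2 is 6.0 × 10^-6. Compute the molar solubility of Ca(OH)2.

Ca(OH)2(s) ⇌ Ca^2+(aq) + 2 OH^-(aq)
Ksp = [Ca^2+][OH^-]^2
With molar solubility s: [Ca^2+] = s, [OH^-] = 2s.
Substituting: Ksp = s(2s)^2 = 4s^3
s^3 = 6.0 × 10^-6 / 4, so s = 1.1 x 10^-2 M

0.011 M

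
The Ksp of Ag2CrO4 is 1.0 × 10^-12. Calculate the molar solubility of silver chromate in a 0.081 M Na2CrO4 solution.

Ag2CrO4(s) <=> 2 Ag^+ + CrO4^2-
Ksp = [Ag^+]^2[CrO4^2-]
Let s be the molar solubility in this solution. [Ag^+] = 2s, [CrO4^2-] = 0.081 + s ≈ 0.081 (since CrO4^2- from Na2CrO4 dominates).
Ksp ≈ (2s)^2 × 0.081
s = 1.8 x 10^-6 M
Check: s = 1.8 × 10^-6 ≪ 0.081, so the approximation is valid.

s ≈ 1.8e-6 M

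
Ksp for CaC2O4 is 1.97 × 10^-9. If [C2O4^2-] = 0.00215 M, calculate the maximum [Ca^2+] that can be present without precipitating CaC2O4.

[Ca^2+] = 9.16 × 10^-7 M

CaC2O4(s) ⇌ Ca^2+(aq) + C2O4^2-(aq)
Ksp = [Ca^2+][C2O4^2-]
Precipitation begins when Q = Ksp. With [C2O4^2-] = 0.00215 M:
1.97 × 10^-9 = (0.00215) × [Ca^2+]
[Ca^2+] = (1.97 × 10^-9 / 2.15 x 10^-3) = 9.16 x 10^-7 M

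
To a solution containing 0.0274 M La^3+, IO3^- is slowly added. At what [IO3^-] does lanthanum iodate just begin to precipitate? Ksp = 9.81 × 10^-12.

La(IO3)3(s) ⇌ La^3+ + 3 IO3^-
Ksp = [La^3+][IO3^-]^3
Precipitation begins when Q = Ksp. With [La^3+] = 0.0274 M:
9.81 × 10^-12 = (0.0274) × [IO3^-]^3
[IO3^-] = (9.81 × 10^-12 / 2.74 × 10^-2)^(1/3) = 7.10 × 10^-4 M

[IO3^-] = 7.10 × 10^-4 M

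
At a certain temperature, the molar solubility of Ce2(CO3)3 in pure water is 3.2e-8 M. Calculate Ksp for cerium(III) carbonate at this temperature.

Ce2(CO3)3(s) ⇌ 2 Ce^3+(aq) + 3 CO3^2-(aq)
With molar solubility s: [Ce^3+] = 2s, [CO3^2-] = 3s.
Ksp = [Ce^3+]^2[CO3^2-]^3
Substituting: Ksp = (2s)^2(3s)^3 = 108s^5
With s = 3.2 × 10^-8: Ksp = 3.6 × 10^-36

Ksp = 3.6 × 10^-36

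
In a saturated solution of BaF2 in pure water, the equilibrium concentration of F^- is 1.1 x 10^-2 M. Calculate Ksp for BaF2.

BaF2(s) ⇌ Ba^2+ + 2 F^-
Stoichiometry gives [Ba^2+] = (1/2)[F^-] = 5.50 × 10^-3 M.
Ksp = [Ba^2+][F^-]^2
Ksp = 5.50 × 10^-3 × (1.1 × 10^-2)^2 = 6.7 × 10^-7

6.7 × 10^-7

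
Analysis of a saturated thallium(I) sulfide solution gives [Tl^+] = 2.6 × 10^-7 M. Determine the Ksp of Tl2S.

Ksp = 8.8 x 10^-21

Tl2S(s) ⇌ 2 Tl^+(aq) + S^2-(aq)
Stoichiometry gives [S^2-] = (1/2)[Tl^+] = 1.30 × 10^-7 M.
Ksp = [Tl^+]^2[S^2-]
Ksp = (2.6 × 10^-7)^2 × 1.30 × 10^-7 = 8.8 × 10^-21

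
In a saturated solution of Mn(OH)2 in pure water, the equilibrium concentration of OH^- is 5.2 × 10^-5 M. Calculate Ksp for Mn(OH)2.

Mn(OH)2(s) <=> Mn^2+(aq) + 2 OH^-(aq)
Stoichiometry gives [Mn^2+] = (1/2)[OH^-] = 2.60 × 10^-5 M.
Ksp = [Mn^2+][OH^-]^2
Ksp = 2.60 × 10^-5 × (5.2 × 10^-5)^2 = 7.0 × 10^-14

Ksp ≈ 7.0e-14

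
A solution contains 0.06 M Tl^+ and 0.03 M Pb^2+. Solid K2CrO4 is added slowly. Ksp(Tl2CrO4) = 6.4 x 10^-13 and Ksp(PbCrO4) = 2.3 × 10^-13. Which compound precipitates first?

PbCrO4

Precipitation of each salt starts when its ion product equals its Ksp.
For Tl2CrO4: 6.4 x 10^-13 = (0.06)^2 × [CrO4^2-]  ⇒  [CrO4^2-] = 1.8 x 10^-10 M.
For PbCrO4: 2.3 × 10^-13 = 0.03 × [CrO4^2-]  ⇒  [CrO4^2-] = 7.7 × 10^-12 M.
The salt with the lower threshold [CrO4^2-] precipitates first: PbCrO4.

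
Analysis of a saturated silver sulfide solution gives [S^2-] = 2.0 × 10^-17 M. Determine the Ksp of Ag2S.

Ksp ≈ 3.2 x 10^-50

Ag2S(s) ⇌ 2 Ag^+(aq) + S^2-(aq)
Stoichiometry gives [Ag^+] = (2/1)[S^2-] = 4.00 × 10^-17 M.
Ksp = [Ag^+]^2[S^2-]
Ksp = (4.00 × 10^-17)^2 × 2.0 x 10^-17 = 3.2 × 10^-50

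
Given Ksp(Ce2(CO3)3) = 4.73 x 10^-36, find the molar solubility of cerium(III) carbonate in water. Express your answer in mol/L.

3.38 × 10^-8 M

Ce2(CO3)3(s) ⇌ 2 Ce^3+ + 3 CO3^2-
Ksp = [Ce^3+]^2[CO3^2-]^3
Let s = molar solubility. Then [Ce^3+] = 2s and [CO3^2-] = 3s.
So Ksp = (2s)^2 × (3s)^3 = 108s^5
Solving, s = (4.73 x 10^-36/108)^(1/5) = 3.38 x 10^-8 M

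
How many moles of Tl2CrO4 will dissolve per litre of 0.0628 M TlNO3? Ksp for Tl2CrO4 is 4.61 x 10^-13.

Tl2CrO4(s) ⇌ 2 Tl^+ + CrO4^2-
Ksp = [Tl^+]^2[CrO4^2-]
Let s = moles of Tl2CrO4 that dissolve per litre. [Tl^+] = 0.0628 + 2s ≈ 0.0628, [CrO4^2-] = s (since Tl^+ from TlNO3 dominates).
Ksp ≈ (0.0628)^2 × s
s = 1.17 x 10^-10 M
Check: 2s = 2.3 × 10^-10 ≪ 0.0628, so the approximation is valid.

s = 1.17 x 10^-10 M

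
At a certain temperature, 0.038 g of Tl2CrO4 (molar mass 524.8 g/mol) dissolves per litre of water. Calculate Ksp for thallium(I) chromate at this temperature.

Ksp = 1.5 × 10^-12

Molar solubility s = (3.8 × 10^-2 g/L) / (524.8 g/mol) = 7.24 × 10^-5 M.
Tl2CrO4(s) ⇌ 2 Tl^+(aq) + CrO4^2-(aq)
If s mol/L of Tl2CrO4 dissolves, [Tl^+] = 2s and [CrO4^2-] = s.
Ksp = [Tl^+]^2[CrO4^2-]
Substituting: Ksp = (2s)^2s = 4s^3
With s = 7.24 × 10^-5: Ksp = 1.5 × 10^-12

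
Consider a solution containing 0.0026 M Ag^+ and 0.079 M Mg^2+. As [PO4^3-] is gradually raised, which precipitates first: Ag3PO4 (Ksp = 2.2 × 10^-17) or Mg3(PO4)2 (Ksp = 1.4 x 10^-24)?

Precipitation of each salt starts when its ion product equals its Ksp.
For Ag3PO4: 2.2 × 10^-17 = (0.0026)^3 × [PO4^3-]  ⇒  [PO4^3-] = 1.3 × 10^-9 M.
For Mg3(PO4)2: 1.4 x 10^-24 = (0.079)^3 × [PO4^3-]^2  ⇒  [PO4^3-] = 5.3 x 10^-11 M.
The salt with the lower threshold [PO4^3-] precipitates first: Mg3(PO4)2.

Mg3(PO4)2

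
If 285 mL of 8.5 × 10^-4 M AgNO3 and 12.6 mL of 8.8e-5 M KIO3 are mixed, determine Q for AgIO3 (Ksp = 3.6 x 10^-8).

Total volume = 285 + 12.6 = 297.6 mL.
[Ag^+] = 8.5 x 10^-4 × (285/297.6) = 8.14 × 10^-4 M
[IO3^-] = 8.8 x 10^-5 × (12.6/297.6) = 3.73 × 10^-6 M
AgIO3(s) <=> Ag^+(aq) + IO3^-(aq), so Q = [Ag^+][IO3^-]
Q = (8.14 × 10^-4)(3.73 × 10^-6) = 3.0 × 10^-9
Q < Ksp, so no precipitate of AgIO3 forms.

3.0 × 10^-9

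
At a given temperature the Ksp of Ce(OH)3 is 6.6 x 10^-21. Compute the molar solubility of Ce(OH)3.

4.0e-6 M

Ce(OH)3(s) ⇌ Ce^3+ + 3 OH^-
Ksp = [Ce^3+][OH^-]^3
If s mol/L of Ce(OH)3 dissolves, [Ce^3+] = s and [OH^-] = 3s.
Substituting: Ksp = s(3s)^3 = 27s^4
Solving, s = (6.6 x 10^-21/27)^(1/4) = 4.0 × 10^-6 M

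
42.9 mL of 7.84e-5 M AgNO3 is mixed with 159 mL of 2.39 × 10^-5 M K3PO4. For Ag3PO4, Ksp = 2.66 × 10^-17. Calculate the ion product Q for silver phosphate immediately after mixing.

Total volume = 42.9 + 159 = 201.9 mL.
[Ag^+] = 7.84 × 10^-5 × (42.9/201.9) = 1.666 x 10^-5 M
[PO4^3-] = 2.39 × 10^-5 × (159/201.9) = 1.882 × 10^-5 M
Ag3PO4(s) ⇌ 3 Ag^+ + PO4^3-, so Q = [Ag^+]^3[PO4^3-]
Q = (1.666 x 10^-5)^3(1.882 x 10^-5) = 8.70 × 10^-20
Q < Ksp, so no precipitate of Ag3PO4 forms.

Q ≈ 8.70 x 10^-20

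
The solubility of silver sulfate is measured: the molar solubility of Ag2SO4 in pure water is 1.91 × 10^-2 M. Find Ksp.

Ksp ≈ 2.79 × 10^-5

Ag2SO4(s) ⇌ 2 Ag^+(aq) + SO4^2-(aq)
For each mole of Ag2SO4 that dissolves: [Ag^+] = 2s, [SO4^2-] = s.
Ksp = [Ag^+]^2[SO4^2-]
Ksp = (2s)^2s = 4s^3
With s = 1.91 x 10^-2: Ksp = 2.79 x 10^-5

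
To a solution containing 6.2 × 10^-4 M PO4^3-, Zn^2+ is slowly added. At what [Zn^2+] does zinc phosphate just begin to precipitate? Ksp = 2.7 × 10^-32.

Zn3(PO4)2(s) <=> 3 Zn^2+ + 2 PO4^3-
Ksp = [Zn^2+]^3[PO4^3-]^2
Precipitation begins when Q = Ksp. With [PO4^3-] = 6.2 × 10^-4 M:
2.7 × 10^-32 = (6.2 × 10^-4)^2 × [Zn^2+]^3
[Zn^2+] = (2.7 × 10^-32 / 3.84 x 10^-7)^(1/3) = 4.1 × 10^-9 M

[Zn^2+] ≈ 4.1e-9 M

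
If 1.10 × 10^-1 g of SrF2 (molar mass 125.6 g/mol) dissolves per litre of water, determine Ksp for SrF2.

2.69 × 10^-9

Molar solubility s = (1.10 x 10^-1 g/L) / (125.6 g/mol) = 8.758 × 10^-4 M.
SrF2(s) ⇌ Sr^2+(aq) + 2 F^-(aq)
Let s = molar solubility. Then [Sr^2+] = s and [F^-] = 2s.
Ksp = [Sr^2+][F^-]^2
Ksp = s(2s)^2 = 4s^3
Ksp = 4 × (8.758 × 10^-4)^3 = 2.69 x 10^-9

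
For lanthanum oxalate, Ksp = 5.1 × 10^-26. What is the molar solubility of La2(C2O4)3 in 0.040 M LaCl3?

La2(C2O4)3(s) <=> 2 La^3+ + 3 C2O4^2-
Ksp = [La^3+]^2[C2O4^2-]^3
Let s = moles of La2(C2O4)3 that dissolve per litre. [La^3+] = 0.040 + 2s ≈ 0.040, [C2O4^2-] = 3s (common-ion effect: La^3+ is already 0.040 M).
Ksp ≈ (0.040)^2 × (3s)^3
s = 1.1 × 10^-8 M
Check: 2s = 2.1 × 10^-8 ≪ 0.040, so the approximation is valid.

s = 1.1 × 10^-8 M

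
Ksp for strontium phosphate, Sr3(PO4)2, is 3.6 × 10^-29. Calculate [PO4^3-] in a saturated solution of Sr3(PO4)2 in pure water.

[PO4^3-] ≈ 1.6 x 10^-6 M

Sr3(PO4)2(s) ⇌ 3 Sr^2+ + 2 PO4^3-
Ksp = [Sr^2+]^3[PO4^3-]^2
For each mole of Sr3(PO4)2 that dissolves: [Sr^2+] = 3s, [PO4^3-] = 2s.
So Ksp = (3s)^3 × (2s)^2 = 108s^5
s = (3.6 × 10^-29 / 108)^(1/5) = 8.03 × 10^-7 M
[PO4^3-] = 2s = 1.6 x 10^-6 M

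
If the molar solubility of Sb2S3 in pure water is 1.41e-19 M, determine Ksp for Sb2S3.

Ksp ≈ 6.02e-93

Sb2S3(s) ⇌ 2 Sb^3+(aq) + 3 S^2-(aq)
Let s = molar solubility. Then [Sb^3+] = 2s and [S^2-] = 3s.
Ksp = [Sb^3+]^2[S^2-]^3
Ksp = (2s)^2(3s)^3 = 108s^5
With s = 1.41 × 10^-19: Ksp = 6.02 × 10^-93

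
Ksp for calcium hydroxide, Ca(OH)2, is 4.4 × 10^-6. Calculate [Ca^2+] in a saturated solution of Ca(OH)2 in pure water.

1.0 × 10^-2 M

Ca(OH)2(s) ⇌ Ca^2+ + 2 OH^-
Ksp = [Ca^2+][OH^-]^2
For each mole of Ca(OH)2 that dissolves: [Ca^2+] = s, [OH^-] = 2s.
Substituting: Ksp = s(2s)^2 = 4s^3
s^3 = 4.4 × 10^-6 / 4, so s = 1.03 × 10^-2 M
[Ca^2+] = s = 1.0 x 10^-2 M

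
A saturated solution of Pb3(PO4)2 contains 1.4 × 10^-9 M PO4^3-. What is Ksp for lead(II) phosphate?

Pb3(PO4)2(s) ⇌ 3 Pb^2+(aq) + 2 PO4^3-(aq)
Stoichiometry gives [Pb^2+] = (3/2)[PO4^3-] = 2.10 × 10^-9 M.
Ksp = [Pb^2+]^3[PO4^3-]^2
Ksp = (2.10 × 10^-9)^3 × (1.4 × 10^-9)^2 = 1.8 x 10^-44

Ksp = 1.8e-44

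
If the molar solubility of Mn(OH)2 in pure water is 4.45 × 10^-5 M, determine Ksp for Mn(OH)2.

Ksp ≈ 3.52e-13

Mn(OH)2(s) ⇌ Mn^2+ + 2 OH^-
With molar solubility s: [Mn^2+] = s, [OH^-] = 2s.
Ksp = [Mn^2+][OH^-]^2
So Ksp = s × (2s)^2 = 4s^3
With s = 4.45 × 10^-5: Ksp = 3.52 × 10^-13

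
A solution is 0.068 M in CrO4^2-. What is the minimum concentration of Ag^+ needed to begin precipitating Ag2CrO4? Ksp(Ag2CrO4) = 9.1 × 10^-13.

Ag2CrO4(s) ⇌ 2 Ag^+(aq) + CrO4^2-(aq)
Ksp = [Ag^+]^2[CrO4^2-]
Precipitation begins when Q = Ksp. With [CrO4^2-] = 0.068 M:
9.1 × 10^-13 = (0.068) × [Ag^+]^2
[Ag^+] = (9.1 × 10^-13 / 6.8 x 10^-2)^(1/2) = 3.7 x 10^-6 M

3.7 × 10^-6 M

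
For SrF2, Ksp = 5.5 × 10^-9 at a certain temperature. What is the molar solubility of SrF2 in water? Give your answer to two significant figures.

SrF2(s) <=> Sr^2+ + 2 F^-
Ksp = [Sr^2+][F^-]^2
For each mole of SrF2 that dissolves: [Sr^2+] = s, [F^-] = 2s.
So Ksp = s × (2s)^2 = 4s^3
s^3 = 5.5 × 10^-9 / 4, so s = 1.1 × 10^-3 M

1.1 × 10^-3 M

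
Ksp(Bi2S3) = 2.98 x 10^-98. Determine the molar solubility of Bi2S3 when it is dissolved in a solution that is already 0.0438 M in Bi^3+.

Bi2S3(s) ⇌ 2 Bi^3+ + 3 S^2-
Ksp = [Bi^3+]^2[S^2-]^3
Let s = moles of Bi2S3 that dissolve per litre. [Bi^3+] = 0.0438 + 2s ≈ 0.0438, [S^2-] = 3s (common-ion effect: Bi^3+ is already 0.0438 M).
Ksp ≈ (0.0438)^2 × (3s)^3
s = 8.32 × 10^-33 M
Check: 2s = 1.7 × 10^-32 ≪ 0.0438, so the approximation is valid.

s = 8.32e-33 M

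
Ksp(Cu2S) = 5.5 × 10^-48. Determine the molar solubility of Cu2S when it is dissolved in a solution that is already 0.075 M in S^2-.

4.3e-24 M

Cu2S(s) ⇌ 2 Cu^+ + S^2-
Ksp = [Cu^+]^2[S^2-]
Let s be the molar solubility in this solution. [Cu^+] = 2s, [S^2-] = 0.075 + s ≈ 0.075 (common-ion effect: S^2- is already 0.075 M).
Ksp ≈ (2s)^2 × 0.075
s = 4.3 × 10^-24 M
Check: s = 4.3 × 10^-24 ≪ 0.075, so the approximation is valid.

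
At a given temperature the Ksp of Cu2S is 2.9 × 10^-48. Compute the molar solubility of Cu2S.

9.0 x 10^-17 M

Cu2S(s) <=> 2 Cu^+ + S^2-
Ksp = [Cu^+]^2[S^2-]
If s mol/L of Cu2S dissolves, [Cu^+] = 2s and [S^2-] = s.
Ksp = (2s)^2s = 4s^3
Solving, s = (2.9 × 10^-48/4)^(1/3) = 9.0 × 10^-17 M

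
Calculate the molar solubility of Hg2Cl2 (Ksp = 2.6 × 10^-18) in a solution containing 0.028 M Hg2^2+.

Hg2Cl2(s) ⇌ Hg2^2+ + 2 Cl^-
Ksp = [Hg2^2+][Cl^-]^2
Let s = moles of Hg2Cl2 that dissolve per litre. [Hg2^2+] = 0.028 + s ≈ 0.028, [Cl^-] = 2s (since the Hg2^2+ already present dominates).
Ksp ≈ 0.028 × (2s)^2
s = 4.8 x 10^-9 M
Check: s = 4.8 x 10^-9 ≪ 0.028, so the approximation is valid.

4.8e-9 M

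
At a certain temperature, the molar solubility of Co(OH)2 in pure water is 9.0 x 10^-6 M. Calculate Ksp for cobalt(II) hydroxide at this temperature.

Ksp = 2.9 × 10^-15

Co(OH)2(s) ⇌ Co^2+ + 2 OH^-
If s mol/L of Co(OH)2 dissolves, [Co^2+] = s and [OH^-] = 2s.
Ksp = [Co^2+][OH^-]^2
Ksp = s(2s)^2 = 4s^3
Ksp = 4 × (9.0 x 10^-6)^3 = 2.9 x 10^-15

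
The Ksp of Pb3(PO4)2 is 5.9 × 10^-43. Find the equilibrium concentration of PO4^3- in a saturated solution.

Pb3(PO4)2(s) ⇌ 3 Pb^2+ + 2 PO4^3-
Ksp = [Pb^2+]^3[PO4^3-]^2
Let s = molar solubility. Then [Pb^2+] = 3s and [PO4^3-] = 2s.
Ksp = (3s)^3(2s)^2 = 108s^5
Solving, s = (5.9 × 10^-43/108)^(1/5) = 1.40 × 10^-9 M
[PO4^3-] = 2s = 2.8 × 10^-9 M

[PO4^3-] = 2.8e-9 M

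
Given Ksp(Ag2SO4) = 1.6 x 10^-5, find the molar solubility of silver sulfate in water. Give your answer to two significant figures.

Ag2SO4(s) <=> 2 Ag^+(aq) + SO4^2-(aq)
Ksp = [Ag^+]^2[SO4^2-]
For each mole of Ag2SO4 that dissolves: [Ag^+] = 2s, [SO4^2-] = s.
Ksp = (2s)^2s = 4s^3
s = (1.6 x 10^-5 / 4)^(1/3) = 1.6 × 10^-2 M

s ≈ 0.016 M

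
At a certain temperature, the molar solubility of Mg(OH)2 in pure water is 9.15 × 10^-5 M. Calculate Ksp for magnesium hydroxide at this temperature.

Mg(OH)2(s) ⇌ Mg^2+(aq) + 2 OH^-(aq)
With molar solubility s: [Mg^2+] = s, [OH^-] = 2s.
Ksp = [Mg^2+][OH^-]^2
So Ksp = s × (2s)^2 = 4s^3
With s = 9.15 x 10^-5: Ksp = 3.06 × 10^-12

Ksp ≈ 3.06 × 10^-12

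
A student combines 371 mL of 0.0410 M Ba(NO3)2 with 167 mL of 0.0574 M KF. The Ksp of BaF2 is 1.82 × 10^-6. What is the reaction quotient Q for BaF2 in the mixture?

Total volume = 371 + 167 = 538 mL.
[Ba^2+] = 4.10 × 10^-2 × (371/538) = 2.827 × 10^-2 M
[F^-] = 5.74 × 10^-2 × (167/538) = 1.782 × 10^-2 M
BaF2(s) ⇌ Ba^2+(aq) + 2 F^-(aq), so Q = [Ba^2+][F^-]^2
Q = (2.827 × 10^-2)(1.782 × 10^-2)^2 = 8.98 × 10^-6
Q > Ksp, so BaF2 will precipitate.

8.98 × 10^-6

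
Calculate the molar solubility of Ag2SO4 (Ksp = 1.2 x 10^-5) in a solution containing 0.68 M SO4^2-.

s = 2.1 × 10^-3 M

Ag2SO4(s) <=> 2 Ag^+ + SO4^2-
Ksp = [Ag^+]^2[SO4^2-]
Let s = moles of Ag2SO4 that dissolve per litre. [Ag^+] = 2s, [SO4^2-] = 0.68 + s ≈ 0.68 (common-ion effect: SO4^2- is already 0.68 M).
Ksp ≈ (2s)^2 × 0.68
s = 2.1 × 10^-3 M
Check: s = 2.1 x 10^-3 ≪ 0.68, so the approximation is valid.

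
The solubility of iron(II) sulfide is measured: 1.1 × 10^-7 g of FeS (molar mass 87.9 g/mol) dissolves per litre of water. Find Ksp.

1.6 x 10^-18

Molar solubility s = (1.1 × 10^-7 g/L) / (87.9 g/mol) = 1.25 × 10^-9 M.
FeS(s) ⇌ Fe^2+(aq) + S^2-(aq)
For each mole of FeS that dissolves: [Fe^2+] = s, [S^2-] = s.
Ksp = [Fe^2+][S^2-]
Ksp = s × s = s^2
With s = 1.25 × 10^-9: Ksp = 1.6 × 10^-18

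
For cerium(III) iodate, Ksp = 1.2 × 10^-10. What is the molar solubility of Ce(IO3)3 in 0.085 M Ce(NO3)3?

s = 3.7e-4 M

Ce(IO3)3(s) ⇌ Ce^3+ + 3 IO3^-
Ksp = [Ce^3+][IO3^-]^3
If s mol/L dissolves here, [Ce^3+] = 0.085 + s ≈ 0.085, [IO3^-] = 3s (Ksp is small, so little additional dissolves).
Ksp ≈ 0.085 × (3s)^3
s = 3.7 × 10^-4 M
Check: s = 3.7 × 10^-4 ≪ 0.085, so the approximation is valid.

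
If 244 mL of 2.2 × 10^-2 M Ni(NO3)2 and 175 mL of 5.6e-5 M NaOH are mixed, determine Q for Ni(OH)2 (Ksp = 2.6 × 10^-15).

Total volume = 244 + 175 = 419 mL.
[Ni^2+] = 2.2 × 10^-2 × (244/419) = 1.28 x 10^-2 M
[OH^-] = 5.6 × 10^-5 × (175/419) = 2.34 × 10^-5 M
Ni(OH)2(s) ⇌ Ni^2+(aq) + 2 OH^-(aq), so Q = [Ni^2+][OH^-]^2
Q = (1.28 × 10^-2)(2.34 x 10^-5)^2 = 7.0 × 10^-12
Q > Ksp, so Ni(OH)2 will precipitate.

Q ≈ 7.0 x 10^-12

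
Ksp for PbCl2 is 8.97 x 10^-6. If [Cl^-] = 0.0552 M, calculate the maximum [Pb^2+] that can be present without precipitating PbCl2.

2.94e-3 M

PbCl2(s) <=> Pb^2+ + 2 Cl^-
Ksp = [Pb^2+][Cl^-]^2
Precipitation begins when Q = Ksp. With [Cl^-] = 0.0552 M:
8.97 x 10^-6 = (0.0552)^2 × [Pb^2+]
[Pb^2+] = (8.97 x 10^-6 / 3.047 × 10^-3) = 2.94 × 10^-3 M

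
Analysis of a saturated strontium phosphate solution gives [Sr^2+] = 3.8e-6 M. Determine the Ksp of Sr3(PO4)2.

3.5 × 10^-28

Sr3(PO4)2(s) <=> 3 Sr^2+(aq) + 2 PO4^3-(aq)
Stoichiometry gives [PO4^3-] = (2/3)[Sr^2+] = 2.53 × 10^-6 M.
Ksp = [Sr^2+]^3[PO4^3-]^2
Ksp = (3.8 × 10^-6)^3 × (2.53 × 10^-6)^2 = 3.5 x 10^-28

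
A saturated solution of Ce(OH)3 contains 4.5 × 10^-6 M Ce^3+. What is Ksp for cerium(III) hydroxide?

Ksp = 1.1e-20

Ce(OH)3(s) <=> Ce^3+ + 3 OH^-
Stoichiometry gives [OH^-] = (3/1)[Ce^3+] = 1.35 × 10^-5 M.
Ksp = [Ce^3+][OH^-]^3
Ksp = 4.5 × 10^-6 × (1.35 x 10^-5)^3 = 1.1 × 10^-20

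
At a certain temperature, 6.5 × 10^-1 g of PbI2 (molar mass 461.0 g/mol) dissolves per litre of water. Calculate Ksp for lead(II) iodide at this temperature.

Molar solubility s = (6.5 × 10^-1 g/L) / (461.0 g/mol) = 1.41 × 10^-3 M.
PbI2(s) ⇌ Pb^2+ + 2 I^-
For each mole of PbI2 that dissolves: [Pb^2+] = s, [I^-] = 2s.
Ksp = [Pb^2+][I^-]^2
Ksp = s(2s)^2 = 4s^3
With s = 1.41 × 10^-3: Ksp = 1.1 × 10^-8

Ksp = 1.1 × 10^-8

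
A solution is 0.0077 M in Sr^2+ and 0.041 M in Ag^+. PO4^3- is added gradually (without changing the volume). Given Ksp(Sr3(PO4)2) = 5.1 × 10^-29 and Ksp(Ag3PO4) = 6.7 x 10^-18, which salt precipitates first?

Each salt begins to precipitate when Q = Ksp, i.e. when [PO4^3-] reaches its threshold.
For Sr3(PO4)2: 5.1 × 10^-29 = (0.0077)^3 × [PO4^3-]^2  ⇒  [PO4^3-] = 1.1 × 10^-11 M.
For Ag3PO4: 6.7 x 10^-18 = (0.041)^3 × [PO4^3-]  ⇒  [PO4^3-] = 9.7 x 10^-14 M.
The salt with the lower threshold [PO4^3-] precipitates first: Ag3PO4.

Ag3PO4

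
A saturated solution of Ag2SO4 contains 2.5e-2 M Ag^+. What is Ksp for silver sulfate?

Ksp ≈ 7.8 x 10^-6

Ag2SO4(s) <=> 2 Ag^+ + SO4^2-
Stoichiometry gives [SO4^2-] = (1/2)[Ag^+] = 1.25 × 10^-2 M.
Ksp = [Ag^+]^2[SO4^2-]
Ksp = (2.5 × 10^-2)^2 × 1.25 x 10^-2 = 7.8 × 10^-6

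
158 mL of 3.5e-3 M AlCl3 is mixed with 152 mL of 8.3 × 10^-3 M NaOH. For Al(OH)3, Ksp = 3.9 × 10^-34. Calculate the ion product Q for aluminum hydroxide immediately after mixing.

1.2e-10

Total volume = 158 + 152 = 310 mL.
[Al^3+] = 3.5 × 10^-3 × (158/310) = 1.78 × 10^-3 M
[OH^-] = 8.3 × 10^-3 × (152/310) = 4.07 × 10^-3 M
Al(OH)3(s) <=> Al^3+(aq) + 3 OH^-(aq), so Q = [Al^3+][OH^-]^3
Q = (1.78 x 10^-3)(4.07 x 10^-3)^3 = 1.2 × 10^-10
Q > Ksp, so Al(OH)3 will precipitate.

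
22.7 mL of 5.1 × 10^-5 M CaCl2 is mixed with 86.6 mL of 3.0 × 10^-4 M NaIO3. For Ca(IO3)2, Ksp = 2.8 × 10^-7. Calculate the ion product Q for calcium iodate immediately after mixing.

Q ≈ 6.0e-13

Total volume = 22.7 + 86.6 = 109.3 mL.
[Ca^2+] = 5.1 x 10^-5 × (22.7/109.3) = 1.06 × 10^-5 M
[IO3^-] = 3.0 × 10^-4 × (86.6/109.3) = 2.38 x 10^-4 M
Ca(IO3)2(s) ⇌ Ca^2+(aq) + 2 IO3^-(aq), so Q = [Ca^2+][IO3^-]^2
Q = (1.06 × 10^-5)(2.38 x 10^-4)^2 = 6.0 × 10^-13
Q < Ksp, so no precipitate of Ca(IO3)2 forms.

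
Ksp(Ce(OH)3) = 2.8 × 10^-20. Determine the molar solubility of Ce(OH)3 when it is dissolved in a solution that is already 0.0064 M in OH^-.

s = 1.1 × 10^-13 M

Ce(OH)3(s) <=> Ce^3+ + 3 OH^-
Ksp = [Ce^3+][OH^-]^3
Let s be the molar solubility in this solution. [Ce^3+] = s, [OH^-] = 0.0064 + 3s ≈ 0.0064 (common-ion effect: OH^- is already 0.0064 M).
Ksp ≈ s × (0.0064)^3
s = 1.1 × 10^-13 M
Check: 3s = 3.2 x 10^-13 ≪ 0.0064, so the approximation is valid.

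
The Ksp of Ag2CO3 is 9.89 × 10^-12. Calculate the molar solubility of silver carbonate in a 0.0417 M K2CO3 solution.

7.70e-6 M

Ag2CO3(s) ⇌ 2 Ag^+(aq) + CO3^2-(aq)
Ksp = [Ag^+]^2[CO3^2-]
Let s be the molar solubility in this solution. [Ag^+] = 2s, [CO3^2-] = 0.0417 + s ≈ 0.0417 (Ksp is small, so little additional dissolves).
Ksp ≈ (2s)^2 × 0.0417
s = 7.70 × 10^-6 M
Check: s = 7.7 × 10^-6 ≪ 0.0417, so the approximation is valid.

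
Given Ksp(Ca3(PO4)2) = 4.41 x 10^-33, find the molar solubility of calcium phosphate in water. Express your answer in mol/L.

s = 1.32 × 10^-7 M

Ca3(PO4)2(s) ⇌ 3 Ca^2+ + 2 PO4^3-
Ksp = [Ca^2+]^3[PO4^3-]^2
If s mol/L of Ca3(PO4)2 dissolves, [Ca^2+] = 3s and [PO4^3-] = 2s.
Substituting: Ksp = (3s)^3(2s)^2 = 108s^5
s^5 = 4.41 x 10^-33 / 108, so s = 1.32 × 10^-7 M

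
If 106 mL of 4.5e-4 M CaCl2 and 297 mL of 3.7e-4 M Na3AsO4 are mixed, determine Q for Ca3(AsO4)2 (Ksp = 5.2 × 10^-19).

Q ≈ 1.2e-19

Total volume = 106 + 297 = 403 mL.
[Ca^2+] = 4.5 × 10^-4 × (106/403) = 1.18 × 10^-4 M
[AsO4^3-] = 3.7 × 10^-4 × (297/403) = 2.73 × 10^-4 M
Ca3(AsO4)2(s) <=> 3 Ca^2+ + 2 AsO4^3-, so Q = [Ca^2+]^3[AsO4^3-]^2
Q = (1.18 × 10^-4)^3(2.73 × 10^-4)^2 = 1.2 x 10^-19
Q < Ksp, so no precipitate of Ca3(AsO4)2 forms.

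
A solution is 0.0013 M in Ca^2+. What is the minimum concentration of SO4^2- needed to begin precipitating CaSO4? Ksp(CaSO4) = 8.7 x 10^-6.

CaSO4(s) ⇌ Ca^2+(aq) + SO4^2-(aq)
Ksp = [Ca^2+][SO4^2-]
Precipitation begins when Q = Ksp. With [Ca^2+] = 0.0013 M:
8.7 x 10^-6 = (0.0013) × [SO4^2-]
[SO4^2-] = (8.7 x 10^-6 / 1.3 × 10^-3) = 6.7 x 10^-3 M

6.7 × 10^-3 M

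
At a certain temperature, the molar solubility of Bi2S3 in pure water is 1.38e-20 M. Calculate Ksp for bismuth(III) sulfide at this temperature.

Ksp ≈ 5.41 x 10^-98

Bi2S3(s) ⇌ 2 Bi^3+(aq) + 3 S^2-(aq)
If s mol/L of Bi2S3 dissolves, [Bi^3+] = 2s and [S^2-] = 3s.
Ksp = [Bi^3+]^2[S^2-]^3
So Ksp = (2s)^2 × (3s)^3 = 108s^5
With s = 1.38 x 10^-20: Ksp = 5.41 x 10^-98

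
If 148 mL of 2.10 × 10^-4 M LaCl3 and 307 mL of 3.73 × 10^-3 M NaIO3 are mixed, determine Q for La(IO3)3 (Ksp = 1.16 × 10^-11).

1.09 × 10^-12

Total volume = 148 + 307 = 455 mL.
[La^3+] = 2.10 × 10^-4 × (148/455) = 6.831 × 10^-5 M
[IO3^-] = 3.73 × 10^-3 × (307/455) = 2.517 x 10^-3 M
La(IO3)3(s) ⇌ La^3+ + 3 IO3^-, so Q = [La^3+][IO3^-]^3
Q = (6.831 × 10^-5)(2.517 x 10^-3)^3 = 1.09 x 10^-12
Q < Ksp, so no precipitate of La(IO3)3 forms.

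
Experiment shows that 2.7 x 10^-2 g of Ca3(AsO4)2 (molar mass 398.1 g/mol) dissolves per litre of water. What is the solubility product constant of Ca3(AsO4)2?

Ksp = 1.5e-19

Molar solubility s = (2.7 × 10^-2 g/L) / (398.1 g/mol) = 6.78 × 10^-5 M.
Ca3(AsO4)2(s) ⇌ 3 Ca^2+(aq) + 2 AsO4^3-(aq)
Let s = molar solubility. Then [Ca^2+] = 3s and [AsO4^3-] = 2s.
Ksp = [Ca^2+]^3[AsO4^3-]^2
Substituting: Ksp = (3s)^3(2s)^2 = 108s^5
With s = 6.78 x 10^-5: Ksp = 1.5 × 10^-19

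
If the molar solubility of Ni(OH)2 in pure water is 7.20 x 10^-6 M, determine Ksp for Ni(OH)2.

1.49e-15

Ni(OH)2(s) ⇌ Ni^2+ + 2 OH^-
Let s = molar solubility. Then [Ni^2+] = s and [OH^-] = 2s.
Ksp = [Ni^2+][OH^-]^2
So Ksp = s × (2s)^2 = 4s^3
With s = 7.20 × 10^-6: Ksp = 1.49 × 10^-15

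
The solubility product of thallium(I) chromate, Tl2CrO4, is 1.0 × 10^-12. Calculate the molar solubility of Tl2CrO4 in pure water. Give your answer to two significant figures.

Tl2CrO4(s) ⇌ 2 Tl^+ + CrO4^2-
Ksp = [Tl^+]^2[CrO4^2-]
With molar solubility s: [Tl^+] = 2s, [CrO4^2-] = s.
So Ksp = (2s)^2 × s = 4s^3
Solving, s = (1.0 × 10^-12/4)^(1/3) = 6.3 × 10^-5 M

s ≈ 6.3e-5 M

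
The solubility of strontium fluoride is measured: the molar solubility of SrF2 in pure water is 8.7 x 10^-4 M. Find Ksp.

2.6e-9

SrF2(s) ⇌ Sr^2+ + 2 F^-
With molar solubility s: [Sr^2+] = s, [F^-] = 2s.
Ksp = [Sr^2+][F^-]^2
So Ksp = s × (2s)^2 = 4s^3
Ksp = 4 × (8.7 × 10^-4)^3 = 2.6 × 10^-9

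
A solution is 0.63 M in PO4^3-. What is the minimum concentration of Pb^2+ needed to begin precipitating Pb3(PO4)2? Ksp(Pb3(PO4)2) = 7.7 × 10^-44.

[Pb^2+] = 5.8 × 10^-15 M

Pb3(PO4)2(s) <=> 3 Pb^2+ + 2 PO4^3-
Ksp = [Pb^2+]^3[PO4^3-]^2
Precipitation begins when Q = Ksp. With [PO4^3-] = 0.63 M:
7.7 × 10^-44 = (0.63)^2 × [Pb^2+]^3
[Pb^2+] = (7.7 × 10^-44 / 3.97 × 10^-1)^(1/3) = 5.8 x 10^-15 M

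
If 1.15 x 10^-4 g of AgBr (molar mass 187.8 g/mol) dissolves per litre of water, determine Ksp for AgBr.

Ksp ≈ 3.75 x 10^-13

Molar solubility s = (1.15 × 10^-4 g/L) / (187.8 g/mol) = 6.124 x 10^-7 M.
AgBr(s) <=> Ag^+(aq) + Br^-(aq)
For each mole of AgBr that dissolves: [Ag^+] = s, [Br^-] = s.
Ksp = [Ag^+][Br^-]
Ksp = s × s = s^2
With s = 6.124 x 10^-7: Ksp = 3.75 × 10^-13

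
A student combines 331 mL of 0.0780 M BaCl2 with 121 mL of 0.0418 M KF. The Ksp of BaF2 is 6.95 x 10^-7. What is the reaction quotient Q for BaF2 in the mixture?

Q = 7.15e-6

Total volume = 331 + 121 = 452 mL.
[Ba^2+] = 7.80 × 10^-2 × (331/452) = 5.712 × 10^-2 M
[F^-] = 4.18 × 10^-2 × (121/452) = 1.119 x 10^-2 M
BaF2(s) ⇌ Ba^2+ + 2 F^-, so Q = [Ba^2+][F^-]^2
Q = (5.712 × 10^-2)(1.119 x 10^-2)^2 = 7.15 × 10^-6
Q > Ksp, so BaF2 will precipitate.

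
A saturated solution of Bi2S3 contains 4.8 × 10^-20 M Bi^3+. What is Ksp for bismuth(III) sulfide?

Bi2S3(s) ⇌ 2 Bi^3+(aq) + 3 S^2-(aq)
Stoichiometry gives [S^2-] = (3/2)[Bi^3+] = 7.20 x 10^-20 M.
Ksp = [Bi^3+]^2[S^2-]^3
Ksp = (4.8 x 10^-20)^2 × (7.20 x 10^-20)^3 = 8.6 × 10^-97

8.6e-97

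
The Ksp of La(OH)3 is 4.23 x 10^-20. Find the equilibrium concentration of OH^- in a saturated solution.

La(OH)3(s) ⇌ La^3+(aq) + 3 OH^-(aq)
Ksp = [La^3+][OH^-]^3
Let s = molar solubility. Then [La^3+] = s and [OH^-] = 3s.
Ksp = s(3s)^3 = 27s^4
Solving, s = (4.23 x 10^-20/27)^(1/4) = 6.291 × 10^-6 M
[OH^-] = 3s = 1.89 x 10^-5 M

1.89 x 10^-5 M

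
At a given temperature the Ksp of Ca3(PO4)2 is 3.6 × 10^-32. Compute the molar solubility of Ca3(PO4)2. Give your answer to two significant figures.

Ca3(PO4)2(s) <=> 3 Ca^2+ + 2 PO4^3-
Ksp = [Ca^2+]^3[PO4^3-]^2
With molar solubility s: [Ca^2+] = 3s, [PO4^3-] = 2s.
Substituting: Ksp = (3s)^3(2s)^2 = 108s^5
s^5 = 3.6 × 10^-32 / 108, so s = 2.0 x 10^-7 M

2.0 × 10^-7 M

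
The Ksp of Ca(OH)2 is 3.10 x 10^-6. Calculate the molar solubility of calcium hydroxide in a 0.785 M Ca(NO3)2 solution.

Ca(OH)2(s) <=> Ca^2+ + 2 OH^-
Ksp = [Ca^2+][OH^-]^2
If s mol/L dissolves here, [Ca^2+] = 0.785 + s ≈ 0.785, [OH^-] = 2s (since Ca^2+ from Ca(NO3)2 dominates).
Ksp ≈ 0.785 × (2s)^2
s = 9.94 x 10^-4 M
Check: s = 9.9 × 10^-4 ≪ 0.785, so the approximation is valid.

s ≈ 9.94 x 10^-4 M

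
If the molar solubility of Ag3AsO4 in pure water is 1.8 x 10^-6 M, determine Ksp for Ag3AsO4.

2.8e-22

Ag3AsO4(s) ⇌ 3 Ag^+ + AsO4^3-
With molar solubility s: [Ag^+] = 3s, [AsO4^3-] = s.
Ksp = [Ag^+]^3[AsO4^3-]
Ksp = (3s)^3s = 27s^4
With s = 1.8 × 10^-6: Ksp = 2.8 × 10^-22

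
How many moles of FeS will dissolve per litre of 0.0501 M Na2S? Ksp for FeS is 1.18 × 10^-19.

s = 2.36 × 10^-18 M

FeS(s) ⇌ Fe^2+ + S^2-
Ksp = [Fe^2+][S^2-]
Let s be the molar solubility in this solution. [Fe^2+] = s, [S^2-] = 0.0501 + s ≈ 0.0501 (common-ion effect: S^2- is already 0.0501 M).
Ksp ≈ s × 0.0501
s = 2.36 × 10^-18 M
Check: s = 2.4 × 10^-18 ≪ 0.0501, so the approximation is valid.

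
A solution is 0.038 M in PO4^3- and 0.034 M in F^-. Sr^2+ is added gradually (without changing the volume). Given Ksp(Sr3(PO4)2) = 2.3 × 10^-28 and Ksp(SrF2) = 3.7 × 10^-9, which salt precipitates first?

Each salt begins to precipitate when Q = Ksp, i.e. when [Sr^2+] reaches its threshold.
For Sr3(PO4)2: 2.3 × 10^-28 = (0.038)^2 × [Sr^2+]^3  ⇒  [Sr^2+] = 5.4 × 10^-9 M.
For SrF2: 3.7 × 10^-9 = (0.034)^2 × [Sr^2+]  ⇒  [Sr^2+] = 3.2 x 10^-6 M.
The salt with the lower threshold [Sr^2+] precipitates first: Sr3(PO4)2.

Sr3(PO4)2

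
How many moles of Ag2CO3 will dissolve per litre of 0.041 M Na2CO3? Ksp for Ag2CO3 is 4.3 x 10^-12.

5.1e-6 M

Ag2CO3(s) ⇌ 2 Ag^+ + CO3^2-
Ksp = [Ag^+]^2[CO3^2-]
Let s = moles of Ag2CO3 that dissolve per litre. [Ag^+] = 2s, [CO3^2-] = 0.041 + s ≈ 0.041 (since CO3^2- from Na2CO3 dominates).
Ksp ≈ (2s)^2 × 0.041
s = 5.1 x 10^-6 M
Check: s = 5.1 x 10^-6 ≪ 0.041, so the approximation is valid.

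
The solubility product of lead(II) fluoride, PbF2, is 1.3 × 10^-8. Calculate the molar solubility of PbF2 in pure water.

1.5 × 10^-3 M

PbF2(s) ⇌ Pb^2+ + 2 F^-
Ksp = [Pb^2+][F^-]^2
If s mol/L of PbF2 dissolves, [Pb^2+] = s and [F^-] = 2s.
So Ksp = s × (2s)^2 = 4s^3
s = (1.3 × 10^-8 / 4)^(1/3) = 1.5 × 10^-3 M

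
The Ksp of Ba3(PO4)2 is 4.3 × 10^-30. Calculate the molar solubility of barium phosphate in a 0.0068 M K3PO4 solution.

Ba3(PO4)2(s) ⇌ 3 Ba^2+ + 2 PO4^3-
Ksp = [Ba^2+]^3[PO4^3-]^2
Let s = moles of Ba3(PO4)2 that dissolve per litre. [Ba^2+] = 3s, [PO4^3-] = 0.0068 + 2s ≈ 0.0068 (since PO4^3- from K3PO4 dominates).
Ksp ≈ (3s)^3 × (0.0068)^2
s = 1.5 x 10^-9 M
Check: 2s = 3.0 x 10^-9 ≪ 0.0068, so the approximation is valid.

1.5 x 10^-9 M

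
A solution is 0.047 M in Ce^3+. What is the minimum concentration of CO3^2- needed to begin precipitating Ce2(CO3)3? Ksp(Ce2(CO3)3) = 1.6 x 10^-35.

Ce2(CO3)3(s) <=> 2 Ce^3+(aq) + 3 CO3^2-(aq)
Ksp = [Ce^3+]^2[CO3^2-]^3
Precipitation begins when Q = Ksp. With [Ce^3+] = 0.047 M:
1.6 x 10^-35 = (0.047)^2 × [CO3^2-]^3
[CO3^2-] = (1.6 x 10^-35 / 2.21 × 10^-3)^(1/3) = 1.9 × 10^-11 M

1.9e-11 M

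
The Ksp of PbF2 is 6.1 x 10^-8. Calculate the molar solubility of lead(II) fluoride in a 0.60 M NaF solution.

PbF2(s) ⇌ Pb^2+(aq) + 2 F^-(aq)
Ksp = [Pb^2+][F^-]^2
Let s be the molar solubility in this solution. [Pb^2+] = s, [F^-] = 0.60 + 2s ≈ 0.60 (common-ion effect: F^- is already 0.60 M).
Ksp ≈ s × (0.60)^2
s = 1.7 x 10^-7 M
Check: 2s = 3.4 × 10^-7 ≪ 0.60, so the approximation is valid.

s ≈ 1.7e-7 M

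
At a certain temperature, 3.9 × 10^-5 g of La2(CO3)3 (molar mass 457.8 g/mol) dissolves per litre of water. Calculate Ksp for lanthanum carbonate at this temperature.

Ksp ≈ 4.8 × 10^-34

Molar solubility s = (3.9 x 10^-5 g/L) / (457.8 g/mol) = 8.52 × 10^-8 M.
La2(CO3)3(s) ⇌ 2 La^3+ + 3 CO3^2-
If s mol/L of La2(CO3)3 dissolves, [La^3+] = 2s and [CO3^2-] = 3s.
Ksp = [La^3+]^2[CO3^2-]^3
So Ksp = (2s)^2 × (3s)^3 = 108s^5
With s = 8.52 x 10^-8: Ksp = 4.8 × 10^-34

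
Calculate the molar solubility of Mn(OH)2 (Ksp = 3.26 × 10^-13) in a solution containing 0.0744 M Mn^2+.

Mn(OH)2(s) <=> Mn^2+(aq) + 2 OH^-(aq)
Ksp = [Mn^2+][OH^-]^2
If s mol/L dissolves here, [Mn^2+] = 0.0744 + s ≈ 0.0744, [OH^-] = 2s (since the Mn^2+ already present dominates).
Ksp ≈ 0.0744 × (2s)^2
s = 1.05 × 10^-6 M
Check: s = 1.0 × 10^-6 ≪ 0.0744, so the approximation is valid.

1.05e-6 M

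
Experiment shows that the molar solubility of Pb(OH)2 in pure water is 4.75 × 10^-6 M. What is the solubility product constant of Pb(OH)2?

Ksp ≈ 4.29e-16

Pb(OH)2(s) ⇌ Pb^2+(aq) + 2 OH^-(aq)
For each mole of Pb(OH)2 that dissolves: [Pb^2+] = s, [OH^-] = 2s.
Ksp = [Pb^2+][OH^-]^2
Substituting: Ksp = s(2s)^2 = 4s^3
Ksp = 4 × (4.75 × 10^-6)^3 = 4.29 × 10^-16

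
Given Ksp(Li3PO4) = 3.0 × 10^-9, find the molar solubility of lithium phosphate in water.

s ≈ 3.2 × 10^-3 M

Li3PO4(s) <=> 3 Li^+(aq) + PO4^3-(aq)
Ksp = [Li^+]^3[PO4^3-]
Let s = molar solubility. Then [Li^+] = 3s and [PO4^3-] = s.
So Ksp = (3s)^3 × s = 27s^4
s^4 = 3.0 × 10^-9 / 27, so s = 3.2 × 10^-3 M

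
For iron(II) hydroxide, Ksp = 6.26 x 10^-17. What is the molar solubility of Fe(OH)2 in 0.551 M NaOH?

Fe(OH)2(s) ⇌ Fe^2+ + 2 OH^-
Ksp = [Fe^2+][OH^-]^2
Let s = moles of Fe(OH)2 that dissolve per litre. [Fe^2+] = s, [OH^-] = 0.551 + 2s ≈ 0.551 (common-ion effect: OH^- is already 0.551 M).
Ksp ≈ s × (0.551)^2
s = 2.06 × 10^-16 M
Check: 2s = 4.1 x 10^-16 ≪ 0.551, so the approximation is valid.

s ≈ 2.06 × 10^-16 M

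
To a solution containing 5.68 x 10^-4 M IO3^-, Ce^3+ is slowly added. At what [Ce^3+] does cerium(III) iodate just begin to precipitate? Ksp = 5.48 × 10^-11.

2.99 x 10^-1 M

Ce(IO3)3(s) ⇌ Ce^3+(aq) + 3 IO3^-(aq)
Ksp = [Ce^3+][IO3^-]^3
Precipitation begins when Q = Ksp. With [IO3^-] = 5.68 x 10^-4 M:
5.48 × 10^-11 = (5.68 x 10^-4)^3 × [Ce^3+]
[Ce^3+] = (5.48 × 10^-11 / 1.833 x 10^-10) = 2.99 × 10^-1 M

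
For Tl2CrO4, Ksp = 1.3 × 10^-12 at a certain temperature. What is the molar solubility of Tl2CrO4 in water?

s = 6.9e-5 M

Tl2CrO4(s) ⇌ 2 Tl^+ + CrO4^2-
Ksp = [Tl^+]^2[CrO4^2-]
For each mole of Tl2CrO4 that dissolves: [Tl^+] = 2s, [CrO4^2-] = s.
Ksp = (2s)^2s = 4s^3
s^3 = 1.3 × 10^-12 / 4, so s = 6.9 x 10^-5 M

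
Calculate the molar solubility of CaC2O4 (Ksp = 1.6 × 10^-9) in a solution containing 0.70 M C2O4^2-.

2.3 × 10^-9 M

CaC2O4(s) ⇌ Ca^2+(aq) + C2O4^2-(aq)
Ksp = [Ca^2+][C2O4^2-]
If s mol/L dissolves here, [Ca^2+] = s, [C2O4^2-] = 0.70 + s ≈ 0.70 (since the C2O4^2- already present dominates).
Ksp ≈ s × 0.70
s = 2.3 x 10^-9 M
Check: s = 2.3 × 10^-9 ≪ 0.70, so the approximation is valid.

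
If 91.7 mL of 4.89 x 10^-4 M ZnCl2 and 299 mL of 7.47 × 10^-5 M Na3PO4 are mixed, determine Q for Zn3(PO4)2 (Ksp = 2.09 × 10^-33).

4.94e-21

Total volume = 91.7 + 299 = 390.7 mL.
[Zn^2+] = 4.89 × 10^-4 × (91.7/390.7) = 1.148 x 10^-4 M
[PO4^3-] = 7.47 x 10^-5 × (299/390.7) = 5.717 × 10^-5 M
Zn3(PO4)2(s) ⇌ 3 Zn^2+ + 2 PO4^3-, so Q = [Zn^2+]^3[PO4^3-]^2
Q = (1.148 x 10^-4)^3(5.717 × 10^-5)^2 = 4.94 x 10^-21
Q > Ksp, so Zn3(PO4)2 will precipitate.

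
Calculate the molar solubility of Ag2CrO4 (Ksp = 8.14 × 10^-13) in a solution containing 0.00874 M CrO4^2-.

s ≈ 4.83 × 10^-6 M

Ag2CrO4(s) <=> 2 Ag^+ + CrO4^2-
Ksp = [Ag^+]^2[CrO4^2-]
Let s be the molar solubility in this solution. [Ag^+] = 2s, [CrO4^2-] = 0.00874 + s ≈ 0.00874 (since the CrO4^2- already present dominates).
Ksp ≈ (2s)^2 × 0.00874
s = 4.83 × 10^-6 M
Check: s = 4.8 × 10^-6 ≪ 0.00874, so the approximation is valid.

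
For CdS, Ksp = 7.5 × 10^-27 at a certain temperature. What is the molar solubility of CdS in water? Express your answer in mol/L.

8.7e-14 M

CdS(s) ⇌ Cd^2+ + S^2-
Ksp = [Cd^2+][S^2-]
With molar solubility s: [Cd^2+] = s, [S^2-] = s.
Ksp = s × s = s^2
s = (7.5 × 10^-27)^(1/2) = 8.7 × 10^-14 M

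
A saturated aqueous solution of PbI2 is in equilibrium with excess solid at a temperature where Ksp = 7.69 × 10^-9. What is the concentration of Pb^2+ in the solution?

[Pb^2+] ≈ 1.24e-3 M

PbI2(s) ⇌ Pb^2+(aq) + 2 I^-(aq)
Ksp = [Pb^2+][I^-]^2
With molar solubility s: [Pb^2+] = s, [I^-] = 2s.
Substituting: Ksp = s(2s)^2 = 4s^3
s = (7.69 × 10^-9 / 4)^(1/3) = 1.243 × 10^-3 M
[Pb^2+] = s = 1.24 × 10^-3 M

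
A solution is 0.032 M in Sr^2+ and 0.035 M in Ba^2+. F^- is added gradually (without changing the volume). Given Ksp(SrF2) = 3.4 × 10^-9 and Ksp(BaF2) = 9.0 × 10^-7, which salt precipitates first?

Precipitation of each salt starts when its ion product equals its Ksp.
For SrF2: 3.4 × 10^-9 = 0.032 × [F^-]^2  ⇒  [F^-] = 3.3 × 10^-4 M.
For BaF2: 9.0 × 10^-7 = 0.035 × [F^-]^2  ⇒  [F^-] = 5.1 x 10^-3 M.
The salt with the lower threshold [F^-] precipitates first: SrF2.

SrF2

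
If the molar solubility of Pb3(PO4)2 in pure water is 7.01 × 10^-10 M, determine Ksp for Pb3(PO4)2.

Ksp ≈ 1.83e-44

Pb3(PO4)2(s) ⇌ 3 Pb^2+ + 2 PO4^3-
For each mole of Pb3(PO4)2 that dissolves: [Pb^2+] = 3s, [PO4^3-] = 2s.
Ksp = [Pb^2+]^3[PO4^3-]^2
Substituting: Ksp = (3s)^3(2s)^2 = 108s^5
With s = 7.01 × 10^-10: Ksp = 1.83 x 10^-44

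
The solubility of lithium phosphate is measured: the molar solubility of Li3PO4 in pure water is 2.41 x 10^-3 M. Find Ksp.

9.11 × 10^-10

Li3PO4(s) ⇌ 3 Li^+ + PO4^3-
If s mol/L of Li3PO4 dissolves, [Li^+] = 3s and [PO4^3-] = s.
Ksp = [Li^+]^3[PO4^3-]
Substituting: Ksp = (3s)^3s = 27s^4
Ksp = 27 × (2.41 × 10^-3)^4 = 9.11 × 10^-10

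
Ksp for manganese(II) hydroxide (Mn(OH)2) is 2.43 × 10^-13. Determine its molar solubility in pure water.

3.93 x 10^-5 M

Mn(OH)2(s) ⇌ Mn^2+(aq) + 2 OH^-(aq)
Ksp = [Mn^2+][OH^-]^2
For each mole of Mn(OH)2 that dissolves: [Mn^2+] = s, [OH^-] = 2s.
So Ksp = s × (2s)^2 = 4s^3
s = (2.43 × 10^-13 / 4)^(1/3) = 3.93 × 10^-5 M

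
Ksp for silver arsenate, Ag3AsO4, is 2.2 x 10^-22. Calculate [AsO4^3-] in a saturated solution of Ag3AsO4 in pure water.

Ag3AsO4(s) ⇌ 3 Ag^+ + AsO4^3-
Ksp = [Ag^+]^3[AsO4^3-]
Let s = molar solubility. Then [Ag^+] = 3s and [AsO4^3-] = s.
Ksp = (3s)^3s = 27s^4
Solving, s = (2.2 x 10^-22/27)^(1/4) = 1.69 × 10^-6 M
[AsO4^3-] = s = 1.7 x 10^-6 M

[AsO4^3-] ≈ 1.7e-6 M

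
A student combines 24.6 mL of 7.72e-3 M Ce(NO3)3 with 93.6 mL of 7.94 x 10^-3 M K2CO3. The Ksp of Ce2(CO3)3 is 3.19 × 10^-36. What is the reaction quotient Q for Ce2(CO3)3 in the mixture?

Total volume = 24.6 + 93.6 = 118.2 mL.
[Ce^3+] = 7.72 × 10^-3 × (24.6/118.2) = 1.607 x 10^-3 M
[CO3^2-] = 7.94 x 10^-3 × (93.6/118.2) = 6.288 × 10^-3 M
Ce2(CO3)3(s) ⇌ 2 Ce^3+ + 3 CO3^2-, so Q = [Ce^3+]^2[CO3^2-]^3
Q = (1.607 x 10^-3)^2(6.288 × 10^-3)^3 = 6.42 x 10^-13
Q > Ksp, so Ce2(CO3)3 will precipitate.

6.42 x 10^-13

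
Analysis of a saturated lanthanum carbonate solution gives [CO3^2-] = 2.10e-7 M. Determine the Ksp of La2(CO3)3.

Ksp ≈ 1.82 × 10^-34

La2(CO3)3(s) ⇌ 2 La^3+ + 3 CO3^2-
Stoichiometry gives [La^3+] = (2/3)[CO3^2-] = 1.400 × 10^-7 M.
Ksp = [La^3+]^2[CO3^2-]^3
Ksp = (1.400 × 10^-7)^2 × (2.10 × 10^-7)^3 = 1.82 × 10^-34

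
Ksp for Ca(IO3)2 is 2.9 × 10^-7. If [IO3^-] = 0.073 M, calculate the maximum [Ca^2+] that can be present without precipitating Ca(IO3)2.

Ca(IO3)2(s) ⇌ Ca^2+(aq) + 2 IO3^-(aq)
Ksp = [Ca^2+][IO3^-]^2
Precipitation begins when Q = Ksp. With [IO3^-] = 0.073 M:
2.9 × 10^-7 = (0.073)^2 × [Ca^2+]
[Ca^2+] = (2.9 × 10^-7 / 5.33 × 10^-3) = 5.4 × 10^-5 M

[Ca^2+] ≈ 5.4e-5 M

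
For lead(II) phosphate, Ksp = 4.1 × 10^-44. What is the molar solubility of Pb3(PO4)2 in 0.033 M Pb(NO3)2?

Pb3(PO4)2(s) ⇌ 3 Pb^2+ + 2 PO4^3-
Ksp = [Pb^2+]^3[PO4^3-]^2
If s mol/L dissolves here, [Pb^2+] = 0.033 + 3s ≈ 0.033, [PO4^3-] = 2s (Ksp is small, so little additional dissolves).
Ksp ≈ (0.033)^3 × (2s)^2
s = 1.7 × 10^-20 M
Check: 3s = 5.1 x 10^-20 ≪ 0.033, so the approximation is valid.

s ≈ 1.7 x 10^-20 M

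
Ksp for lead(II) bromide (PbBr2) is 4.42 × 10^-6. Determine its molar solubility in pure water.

PbBr2(s) ⇌ Pb^2+ + 2 Br^-
Ksp = [Pb^2+][Br^-]^2
With molar solubility s: [Pb^2+] = s, [Br^-] = 2s.
So Ksp = s × (2s)^2 = 4s^3
s = (4.42 × 10^-6 / 4)^(1/3) = 1.03 × 10^-2 M

s ≈ 1.03 × 10^-2 M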